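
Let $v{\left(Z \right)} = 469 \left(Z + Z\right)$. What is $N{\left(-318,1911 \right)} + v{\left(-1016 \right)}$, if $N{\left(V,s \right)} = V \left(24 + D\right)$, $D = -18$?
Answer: $-954916$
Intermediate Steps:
$v{\left(Z \right)} = 938 Z$ ($v{\left(Z \right)} = 469 \cdot 2 Z = 938 Z$)
$N{\left(V,s \right)} = 6 V$ ($N{\left(V,s \right)} = V \left(24 - 18\right) = V 6 = 6 V$)
$N{\left(-318,1911 \right)} + v{\left(-1016 \right)} = 6 \left(-318\right) + 938 \left(-1016\right) = -1908 - 953008 = -954916$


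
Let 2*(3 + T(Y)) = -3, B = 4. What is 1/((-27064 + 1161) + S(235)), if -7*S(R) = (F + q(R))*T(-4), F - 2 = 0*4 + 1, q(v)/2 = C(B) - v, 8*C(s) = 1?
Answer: -56/1467371 ≈ -3.8164e-5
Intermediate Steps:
C(s) = ⅛ (C(s) = (⅛)*1 = ⅛)
T(Y) = -9/2 (T(Y) = -3 + (½)*(-3) = -3 - 3/2 = -9/2)
q(v) = ¼ - 2*v (q(v) = 2*(⅛ - v) = ¼ - 2*v)
F = 3 (F = 2 + (0*4 + 1) = 2 + (0 + 1) = 2 + 1 = 3)
S(R) = 117/56 - 9*R/7 (S(R) = -(3 + (¼ - 2*R))*(-9)/(7*2) = -(13/4 - 2*R)*(-9)/(7*2) = -(-117/8 + 9*R)/7 = 117/56 - 9*R/7)
1/((-27064 + 1161) + S(235)) = 1/((-27064 + 1161) + (117/56 - 9/7*235)) = 1/(-25903 + (117/56 - 2115/7)) = 1/(-25903 - 16803/56) = 1/(-1467371/56) = -56/1467371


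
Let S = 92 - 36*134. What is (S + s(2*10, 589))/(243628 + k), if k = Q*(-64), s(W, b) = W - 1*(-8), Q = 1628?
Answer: -1176/34859 ≈ -0.033736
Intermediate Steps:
s(W, b) = 8 + W (s(W, b) = W + 8 = 8 + W)
S = -4732 (S = 92 - 4824 = -4732)
k = -104192 (k = 1628*(-64) = -104192)
(S + s(2*10, 589))/(243628 + k) = (-4732 + (8 + 2*10))/(243628 - 104192) = (-4732 + (8 + 20))/139436 = (-4732 + 28)*(1/139436) = -4704*1/139436 = -1176/34859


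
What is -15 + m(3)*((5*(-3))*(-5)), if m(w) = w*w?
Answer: 660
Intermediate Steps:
m(w) = w**2
-15 + m(3)*((5*(-3))*(-5)) = -15 + 3**2*((5*(-3))*(-5)) = -15 + 9*(-15*(-5)) = -15 + 9*75 = -15 + 675 = 660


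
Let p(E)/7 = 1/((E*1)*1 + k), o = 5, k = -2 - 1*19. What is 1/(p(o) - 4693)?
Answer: -16/75095 ≈ -0.00021306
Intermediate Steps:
k = -21 (k = -2 - 19 = -21)
p(E) = 7/(-21 + E) (p(E) = 7/((E*1)*1 - 21) = 7/(E*1 - 21) = 7/(E - 21) = 7/(-21 + E))
1/(p(o) - 4693) = 1/(7/(-21 + 5) - 4693) = 1/(7/(-16) - 4693) = 1/(7*(-1/16) - 4693) = 1/(-7/16 - 4693) = 1/(-75095/16) = -16/75095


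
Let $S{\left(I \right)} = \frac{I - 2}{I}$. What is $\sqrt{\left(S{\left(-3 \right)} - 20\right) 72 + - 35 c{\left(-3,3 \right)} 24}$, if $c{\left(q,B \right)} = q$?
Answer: $20 \sqrt{3} \approx 34.641$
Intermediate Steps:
$S{\left(I \right)} = \frac{-2 + I}{I}$
$\sqrt{\left(S{\left(-3 \right)} - 20\right) 72 + - 35 c{\left(-3,3 \right)} 24} = \sqrt{\left(\frac{-2 - 3}{-3} - 20\right) 72 + \left(-35\right) \left(-3\right) 24} = \sqrt{\left(\left(- \frac{1}{3}\right) \left(-5\right) - 20\right) 72 + 105 \cdot 24} = \sqrt{\left(\frac{5}{3} - 20\right) 72 + 2520} = \sqrt{\left(- \frac{55}{3}\right) 72 + 2520} = \sqrt{-1320 + 2520} = \sqrt{1200} = 20 \sqrt{3}$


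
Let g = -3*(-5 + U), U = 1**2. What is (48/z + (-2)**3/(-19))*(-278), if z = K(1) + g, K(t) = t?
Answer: -282448/247 ≈ -1143.5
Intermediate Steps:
U = 1
g = 12 (g = -3*(-5 + 1) = -3*(-4) = 12)
z = 13 (z = 1 + 12 = 13)
(48/z + (-2)**3/(-19))*(-278) = (48/13 + (-2)**3/(-19))*(-278) = (48*(1/13) - 8*(-1/19))*(-278) = (48/13 + 8/19)*(-278) = (1016/247)*(-278) = -282448/247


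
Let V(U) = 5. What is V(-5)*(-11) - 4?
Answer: -59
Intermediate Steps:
V(-5)*(-11) - 4 = 5*(-11) - 4 = -55 - 4 = -59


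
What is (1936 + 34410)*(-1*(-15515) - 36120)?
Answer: -748909330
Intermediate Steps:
(1936 + 34410)*(-1*(-15515) - 36120) = 36346*(15515 - 36120) = 36346*(-20605) = -748909330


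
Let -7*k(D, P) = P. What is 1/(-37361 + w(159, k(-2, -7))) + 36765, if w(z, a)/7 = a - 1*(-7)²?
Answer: 1385930204/37697 ≈ 36765.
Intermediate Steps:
k(D, P) = -P/7
w(z, a) = -343 + 7*a (w(z, a) = 7*(a - 1*(-7)²) = 7*(a - 1*49) = 7*(a - 49) = 7*(-49 + a) = -343 + 7*a)
1/(-37361 + w(159, k(-2, -7))) + 36765 = 1/(-37361 + (-343 + 7*(-⅐*(-7)))) + 36765 = 1/(-37361 + (-343 + 7*1)) + 36765 = 1/(-37361 + (-343 + 7)) + 36765 = 1/(-37361 - 336) + 36765 = 1/(-37697) + 36765 = -1/37697 + 36765 = 1385930204/37697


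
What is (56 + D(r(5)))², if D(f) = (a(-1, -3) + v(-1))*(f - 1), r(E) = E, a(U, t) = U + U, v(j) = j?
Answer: 1936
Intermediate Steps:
a(U, t) = 2*U
D(f) = 3 - 3*f (D(f) = (2*(-1) - 1)*(f - 1) = (-2 - 1)*(-1 + f) = -3*(-1 + f) = 3 - 3*f)
(56 + D(r(5)))² = (56 + (3 - 3*5))² = (56 + (3 - 15))² = (56 - 12)² = 44² = 1936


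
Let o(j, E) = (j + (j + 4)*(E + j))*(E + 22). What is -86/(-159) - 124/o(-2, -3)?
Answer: 3277/3021 ≈ 1.0847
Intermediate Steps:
o(j, E) = (22 + E)*(j + (4 + j)*(E + j)) (o(j, E) = (j + (4 + j)*(E + j))*(22 + E) = (22 + E)*(j + (4 + j)*(E + j)))
-86/(-159) - 124/o(-2, -3) = -86/(-159) - 124/(4*(-3)² + 22*(-2)² + 88*(-3) + 110*(-2) - 3*(-2)² - 2*(-3)² + 27*(-3)*(-2)) = -86*(-1/159) - 124/(4*9 + 22*4 - 264 - 220 - 3*4 - 2*9 + 162) = 86/159 - 124/(36 + 88 - 264 - 220 - 12 - 18 + 162) = 86/159 - 124/(-228) = 86/159 - 124*(-1/228) = 86/159 + 31/57 = 3277/3021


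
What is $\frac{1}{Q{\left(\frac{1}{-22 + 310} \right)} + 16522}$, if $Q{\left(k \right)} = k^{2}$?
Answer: $\frac{82944}{1370400769} \approx 6.0525 \cdot 10^{-5}$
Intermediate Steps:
$\frac{1}{Q{\left(\frac{1}{-22 + 310} \right)} + 16522} = \frac{1}{\left(\frac{1}{-22 + 310}\right)^{2} + 16522} = \frac{1}{\left(\frac{1}{288}\right)^{2} + 16522} = \frac{1}{\frac{1}{82944} + 16522} = \frac{1}{\frac{1370400769}{82944}} = \frac{82944}{1370400769}$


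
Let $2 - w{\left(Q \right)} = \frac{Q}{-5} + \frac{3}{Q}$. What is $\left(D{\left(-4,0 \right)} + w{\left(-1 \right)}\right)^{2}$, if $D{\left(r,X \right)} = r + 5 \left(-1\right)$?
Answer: $\frac{441}{25} \approx 17.64$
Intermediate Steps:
$w{\left(Q \right)} = 2 - \frac{3}{Q} + \frac{Q}{5}$ ($w{\left(Q \right)} = 2 - \left(\frac{Q}{-5} + \frac{3}{Q}\right) = 2 - \left(Q \left(- \frac{1}{5}\right) + \frac{3}{Q}\right) = 2 - \left(- \frac{Q}{5} + \frac{3}{Q}\right) = 2 - \left(\frac{3}{Q} - \frac{Q}{5}\right) = 2 + \left(- \frac{3}{Q} + \frac{Q}{5}\right) = 2 - \frac{3}{Q} + \frac{Q}{5}$)
$D{\left(r,X \right)} = -5 + r$ ($D{\left(r,X \right)} = r - 5 = -5 + r$)
$\left(D{\left(-4,0 \right)} + w{\left(-1 \right)}\right)^{2} = \left(\left(-5 - 4\right) + \left(2 - \frac{3}{-1} + \frac{1}{5} \left(-1\right)\right)\right)^{2} = \left(-9 - - \frac{24}{5}\right)^{2} = \left(-9 + \left(2 + 3 - \frac{1}{5}\right)\right)^{2} = \left(-9 + \frac{24}{5}\right)^{2} = \left(- \frac{21}{5}\right)^{2} = \frac{441}{25}$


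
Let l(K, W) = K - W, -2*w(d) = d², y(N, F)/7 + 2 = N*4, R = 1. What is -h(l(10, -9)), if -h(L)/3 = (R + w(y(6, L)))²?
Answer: 421765347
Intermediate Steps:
y(N, F) = -14 + 28*N (y(N, F) = -14 + 7*(N*4) = -14 + 7*(4*N) = -14 + 28*N)
w(d) = -d²/2
h(L) = -421765347 (h(L) = -3*(1 - (-14 + 28*6)²/2)² = -3*(1 - (-14 + 168)²/2)² = -3*(1 - ½*154²)² = -3*(1 - ½*23716)² = -3*(1 - 11858)² = -3*(-11857)² = -3*140588449 = -421765347)
-h(l(10, -9)) = -1*(-421765347) = 421765347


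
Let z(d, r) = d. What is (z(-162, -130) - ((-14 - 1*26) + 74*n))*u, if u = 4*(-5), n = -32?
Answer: -44920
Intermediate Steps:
u = -20
(z(-162, -130) - ((-14 - 1*26) + 74*n))*u = (-162 - ((-14 - 1*26) + 74*(-32)))*(-20) = (-162 - ((-14 - 26) - 2368))*(-20) = (-162 - (-40 - 2368))*(-20) = (-162 - 1*(-2408))*(-20) = (-162 + 2408)*(-20) = 2246*(-20) = -44920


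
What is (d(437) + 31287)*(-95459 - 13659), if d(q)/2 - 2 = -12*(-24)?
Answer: -3477263306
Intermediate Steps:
d(q) = 580 (d(q) = 4 + 2*(-12*(-24)) = 4 + 2*288 = 4 + 576 = 580)
(d(437) + 31287)*(-95459 - 13659) = (580 + 31287)*(-95459 - 13659) = 31867*(-109118) = -3477263306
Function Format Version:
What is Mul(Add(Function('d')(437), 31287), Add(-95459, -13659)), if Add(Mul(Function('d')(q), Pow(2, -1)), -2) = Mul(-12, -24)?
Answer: -3477263306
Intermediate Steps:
Function('d')(q) = 580 (Function('d')(q) = Add(4, Mul(2, Mul(-12, -24))) = Add(4, Mul(2, 288)) = Add(4, 576) = 580)
Mul(Add(Function('d')(437), 31287), Add(-95459, -13659)) = Mul(Add(580, 31287), Add(-95459, -13659)) = Mul(31867, -109118) = -3477263306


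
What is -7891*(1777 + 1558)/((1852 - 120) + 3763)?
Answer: -5263297/1099 ≈ -4789.2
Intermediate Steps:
-7891*(1777 + 1558)/((1852 - 120) + 3763) = -7891*3335/(1732 + 3763) = -7891/(5495*(1/3335)) = -7891/1099/667 = -7891*667/1099 = -5263297/1099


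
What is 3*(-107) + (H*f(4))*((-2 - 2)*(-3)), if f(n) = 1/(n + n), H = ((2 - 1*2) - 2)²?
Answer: -315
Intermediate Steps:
H = 4 (H = ((2 - 2) - 2)² = (0 - 2)² = (-2)² = 4)
f(n) = 1/(2*n)
3*(-107) + (H*f(4))*((-2 - 2)*(-3)) = 3*(-107) + (4*((½)/4))*((-2 - 2)*(-3)) = -321 + (4*((½)*(¼)))*(-4*(-3)) = -321 + (4*(⅛))*12 = -321 + (½)*12 = -321 + 6 = -315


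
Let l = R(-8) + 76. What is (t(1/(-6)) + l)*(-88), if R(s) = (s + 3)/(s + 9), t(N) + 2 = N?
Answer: -18172/3 ≈ -6057.3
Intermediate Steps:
t(N) = -2 + N
R(s) = (3 + s)/(9 + s)
l = 71 (l = (3 - 8)/(9 - 8) + 76 = -5/1 + 76 = 1*(-5) + 76 = -5 + 76 = 71)
(t(1/(-6)) + l)*(-88) = ((-2 + 1/(-6)) + 71)*(-88) = ((-2 - 1/6) + 71)*(-88) = (-13/6 + 71)*(-88) = (413/6)*(-88) = -18172/3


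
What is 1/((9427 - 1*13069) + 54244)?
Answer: 1/50602 ≈ 1.9762e-5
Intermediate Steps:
1/((9427 - 1*13069) + 54244) = 1/((9427 - 13069) + 54244) = 1/(-3642 + 54244) = 1/50602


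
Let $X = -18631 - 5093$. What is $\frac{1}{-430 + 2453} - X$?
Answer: $\frac{47993653}{2023} \approx 23724.0$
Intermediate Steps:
$X = -23724$
$\frac{1}{-430 + 2453} - X = \frac{1}{-430 + 2453} - -23724 = \frac{1}{2023} + 23724 = \frac{47993653}{2023}$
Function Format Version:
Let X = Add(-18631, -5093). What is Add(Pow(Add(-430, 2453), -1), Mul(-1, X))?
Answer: Rational(47993653, 2023) ≈ 23724.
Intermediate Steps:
X = -23724
Add(Pow(Add(-430, 2453), -1), Mul(-1, X)) = Add(Pow(Add(-430, 2453), -1), Mul(-1, -23724)) = Add(Pow(2023, -1), 23724) = Add(Rational(1, 2023), 23724) = Rational(47993653, 2023)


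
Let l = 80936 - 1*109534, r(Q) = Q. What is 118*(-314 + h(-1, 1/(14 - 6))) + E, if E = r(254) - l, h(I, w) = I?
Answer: -8318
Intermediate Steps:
l = -28598 (l = 80936 - 109534 = -28598)
E = 28852 (E = 254 - 1*(-28598) = 254 + 28598 = 28852)
118*(-314 + h(-1, 1/(14 - 6))) + E = 118*(-314 - 1) + 28852 = 118*(-315) + 28852 = -37170 + 28852 = -8318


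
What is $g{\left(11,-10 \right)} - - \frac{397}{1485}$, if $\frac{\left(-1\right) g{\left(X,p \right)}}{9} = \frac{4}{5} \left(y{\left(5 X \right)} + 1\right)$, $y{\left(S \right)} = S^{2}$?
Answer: $- \frac{6470719}{297} \approx -21787.0$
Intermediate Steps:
$g{\left(X,p \right)} = - \frac{36}{5} - 180 X^{2}$ ($g{\left(X,p \right)} = - 9 \cdot \frac{4}{5} \left(\left(5 X\right)^{2} + 1\right) = - 9 \cdot 4 \cdot \frac{1}{5} \left(25 X^{2} + 1\right) = - 9 \frac{4 \left(1 + 25 X^{2}\right)}{5} = - 9 \left(\frac{4}{5} + 20 X^{2}\right) = - \frac{36}{5} - 180 X^{2}$)
$g{\left(11,-10 \right)} - - \frac{397}{1485} = \left(- \frac{36}{5} - 180 \cdot 11^{2}\right) - - \frac{397}{1485} = \left(- \frac{36}{5} - 21780\right) - \left(-397\right) \frac{1}{1485} = \left(- \frac{36}{5} - 21780\right) - - \frac{397}{1485} = - \frac{108936}{5} + \frac{397}{1485} = - \frac{6470719}{297}$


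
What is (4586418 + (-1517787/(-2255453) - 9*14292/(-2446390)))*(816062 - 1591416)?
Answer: -9810772664267976458681898/2758858832335 ≈ -3.5561e+12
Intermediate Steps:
(4586418 + (-1517787/(-2255453) - 9*14292/(-2446390)))*(816062 - 1591416) = (4586418 + (-1517787*(-1/2255453) - 128628*(-1/2446390)))*(-775354) = (4586418 + (1517787/2255453 + 64314/1223195))*(-775354) = (4586418 + 2001606673707/2758858832335)*(-775354) = (12653281809686899737/2758858832335)*(-775354) = -9810772664267976458681898/2758858832335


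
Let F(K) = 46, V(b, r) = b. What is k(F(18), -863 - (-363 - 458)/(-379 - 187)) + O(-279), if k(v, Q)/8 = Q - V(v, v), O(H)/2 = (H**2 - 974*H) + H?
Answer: 195647068/283 ≈ 6.9133e+5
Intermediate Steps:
O(H) = -1946*H + 2*H**2 (O(H) = 2*((H**2 - 974*H) + H) = 2*(H**2 - 973*H) = -1946*H + 2*H**2)
k(v, Q) = -8*v + 8*Q (k(v, Q) = 8*(Q - v) = -8*v + 8*Q)
k(F(18), -863 - (-363 - 458)/(-379 - 187)) + O(-279) = (-8*46 + 8*(-863 - (-363 - 458)/(-379 - 187))) + 2*(-279)*(-973 - 279) = (-368 + 8*(-863 - (-821)/(-566))) + 2*(-279)*(-1252) = (-368 + 8*(-863 - (-821)*(-1)/566)) + 698616 = (-368 + 8*(-863 - 1*821/566)) + 698616 = (-368 + 8*(-863 - 821/566)) + 698616 = (-368 + 8*(-489279/566)) + 698616 = (-368 - 1957116/283) + 698616 = -2061260/283 + 698616 = 195647068/283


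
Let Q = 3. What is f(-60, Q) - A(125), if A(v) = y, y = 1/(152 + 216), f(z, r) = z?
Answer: -22081/368 ≈ -60.003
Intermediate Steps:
y = 1/368 ≈ 0.0027174
A(v) = 1/368
f(-60, Q) - A(125) = -60 - 1*1/368 = -60 - 1/368 = -22081/368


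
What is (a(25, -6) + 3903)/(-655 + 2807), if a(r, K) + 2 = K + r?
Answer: 490/269 ≈ 1.8216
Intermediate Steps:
a(r, K) = -2 + K + r (a(r, K) = -2 + (K + r) = -2 + K + r)
(a(25, -6) + 3903)/(-655 + 2807) = ((-2 - 6 + 25) + 3903)/(-655 + 2807) = (17 + 3903)/2152 = 3920*(1/2152) = 490/269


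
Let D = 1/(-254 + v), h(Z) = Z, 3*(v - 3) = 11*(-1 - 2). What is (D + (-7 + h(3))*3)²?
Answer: 9891025/68644 ≈ 144.09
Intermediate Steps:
v = -8 (v = 3 + (11*(-1 - 2))/3 = 3 + (11*(-3))/3 = 3 + (⅓)*(-33) = 3 - 11 = -8)
D = -1/262 (D = 1/(-254 - 8) = 1/(-262) = -1/262 ≈ -0.0038168)
(D + (-7 + h(3))*3)² = (-1/262 + (-7 + 3)*3)² = (-1/262 - 4*3)² = (-1/262 - 12)² = (-3145/262)² = 9891025/68644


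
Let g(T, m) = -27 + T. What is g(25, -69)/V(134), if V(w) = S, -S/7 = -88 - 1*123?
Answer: -2/1477 ≈ -0.0013541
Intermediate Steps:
S = 1477 (S = -7*(-88 - 1*123) = -7*(-88 - 123) = -7*(-211) = 1477)
V(w) = 1477
g(25, -69)/V(134) = (-27 + 25)/1477 = -2*1/1477 = -2/1477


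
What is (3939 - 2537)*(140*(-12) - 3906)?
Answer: -7831572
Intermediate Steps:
(3939 - 2537)*(140*(-12) - 3906) = 1402*(-1680 - 3906) = 1402*(-5586) = -7831572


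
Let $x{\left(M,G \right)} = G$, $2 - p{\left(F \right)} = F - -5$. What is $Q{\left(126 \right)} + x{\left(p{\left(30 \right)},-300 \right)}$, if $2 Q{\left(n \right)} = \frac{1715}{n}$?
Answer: $- \frac{10555}{36} \approx -293.19$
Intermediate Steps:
$Q{\left(n \right)} = \frac{1715}{2 n}$ ($Q{\left(n \right)} = \frac{1715 \frac{1}{n}}{2} = \frac{1715}{2 n}$)
$p{\left(F \right)} = -3 - F$ ($p{\left(F \right)} = 2 - \left(F - -5\right) = 2 - \left(F + 5\right) = 2 - \left(5 + F\right) = -3 - F$)
$Q{\left(126 \right)} + x{\left(p{\left(30 \right)},-300 \right)} = \frac{1715}{2 \cdot 126} - 300 = \frac{1715}{2} \cdot \frac{1}{126} - 300 = \frac{245}{36} - 300 = - \frac{10555}{36}$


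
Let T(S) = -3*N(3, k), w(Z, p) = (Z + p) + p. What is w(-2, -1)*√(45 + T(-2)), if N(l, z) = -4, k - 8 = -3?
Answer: -4*√57 ≈ -30.199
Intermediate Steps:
k = 5 (k = 8 - 3 = 5)
w(Z, p) = Z + 2*p
T(S) = 12 (T(S) = -3*(-4) = 12)
w(-2, -1)*√(45 + T(-2)) = (-2 + 2*(-1))*√(45 + 12) = (-2 - 2)*√57 = -4*√57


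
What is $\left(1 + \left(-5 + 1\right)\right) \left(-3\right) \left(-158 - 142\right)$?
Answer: $-2700$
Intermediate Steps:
$\left(1 + \left(-5 + 1\right)\right) \left(-3\right) \left(-158 - 142\right) = \left(1 - 4\right) \left(-3\right) \left(-300\right) = \left(-3\right) \left(-3\right) \left(-300\right) = 9 \left(-300\right) = -2700$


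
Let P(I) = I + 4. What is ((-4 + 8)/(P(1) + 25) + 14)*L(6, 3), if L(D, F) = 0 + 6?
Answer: 424/5 ≈ 84.800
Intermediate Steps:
P(I) = 4 + I
L(D, F) = 6
((-4 + 8)/(P(1) + 25) + 14)*L(6, 3) = ((-4 + 8)/((4 + 1) + 25) + 14)*6 = (4/(5 + 25) + 14)*6 = (4/30 + 14)*6 = (4*(1/30) + 14)*6 = (2/15 + 14)*6 = (212/15)*6 = 424/5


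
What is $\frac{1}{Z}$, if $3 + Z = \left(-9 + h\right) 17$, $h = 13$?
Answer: $\frac{1}{65} \approx 0.015385$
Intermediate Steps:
$Z = 65$ ($Z = -3 + \left(-9 + 13\right) 17 = -3 + 4 \cdot 17 = -3 + 68 = 65$)
$\frac{1}{Z} = \frac{1}{65}$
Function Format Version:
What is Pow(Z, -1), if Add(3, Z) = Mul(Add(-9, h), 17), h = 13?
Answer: Rational(1, 65) ≈ 0.015385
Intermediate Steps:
Z = 65 (Z = Add(-3, Mul(Add(-9, 13), 17)) = Add(-3, Mul(4, 17)) = Add(-3, 68) = 65)
Pow(Z, -1) = Pow(65, -1) = Rational(1, 65)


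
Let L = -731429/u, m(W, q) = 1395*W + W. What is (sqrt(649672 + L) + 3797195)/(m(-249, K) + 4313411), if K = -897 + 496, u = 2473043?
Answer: 3797195/3965807 + 3*sqrt(441483806019499009)/9807611240701 ≈ 0.95769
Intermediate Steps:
K = -401
m(W, q) = 1396*W
L = -731429/2473043 ≈ -0.29576
(sqrt(649672 + L) + 3797195)/(m(-249, K) + 4313411) = (sqrt(649672 - 731429/2473043) + 3797195)/(1396*(-249) + 4313411) = (sqrt(1606666060467/2473043) + 3797195)/(-347604 + 4313411) = (3*sqrt(441483806019499009)/2473043 + 3797195)/3965807 = (3797195 + 3*sqrt(441483806019499009)/2473043)*(1/3965807) = 3797195/3965807 + 3*sqrt(441483806019499009)/9807611240701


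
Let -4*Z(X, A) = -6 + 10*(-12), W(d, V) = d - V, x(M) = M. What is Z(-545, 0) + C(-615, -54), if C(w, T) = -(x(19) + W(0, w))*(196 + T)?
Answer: -179993/2 ≈ -89997.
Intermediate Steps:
C(w, T) = -(19 - w)*(196 + T) (C(w, T) = -(19 + (0 - w))*(196 + T) = -(19 - w)*(196 + T))
Z(X, A) = 63/2 (Z(X, A) = -(-6 + 10*(-12))/4 = -(-6 - 120)/4 = -¼*(-126) = 63/2)
Z(-545, 0) + C(-615, -54) = 63/2 + (-3724 - 19*(-54) + 196*(-615) - 54*(-615)) = 63/2 + (-3724 + 1026 - 120540 + 33210) = 63/2 - 90028 = -179993/2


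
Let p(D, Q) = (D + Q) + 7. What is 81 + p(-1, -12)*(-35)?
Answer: 291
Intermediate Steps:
p(D, Q) = 7 + D + Q
81 + p(-1, -12)*(-35) = 81 + (7 - 1 - 12)*(-35) = 81 - 6*(-35) = 81 + 210 = 291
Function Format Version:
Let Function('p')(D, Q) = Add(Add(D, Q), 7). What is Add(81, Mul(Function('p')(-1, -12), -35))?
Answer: 291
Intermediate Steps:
Function('p')(D, Q) = Add(7, D, Q)
Add(81, Mul(Function('p')(-1, -12), -35)) = Add(81, Mul(Add(7, -1, -12), -35)) = Add(81, Mul(-6, -35)) = Add(81, 210) = 291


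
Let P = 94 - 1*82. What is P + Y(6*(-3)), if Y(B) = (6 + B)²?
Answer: 156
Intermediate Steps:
P = 12 (P = 94 - 82 = 12)
P + Y(6*(-3)) = 12 + (6 + 6*(-3))² = 12 + (6 - 18)² = 12 + (-12)² = 12 + 144 = 156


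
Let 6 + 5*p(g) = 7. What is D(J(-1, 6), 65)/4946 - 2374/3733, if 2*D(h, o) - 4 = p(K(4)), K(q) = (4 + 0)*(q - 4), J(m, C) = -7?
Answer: -117339647/184634180 ≈ -0.63552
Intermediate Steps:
K(q) = -16 + 4*q (K(q) = 4*(-4 + q) = -16 + 4*q)
p(g) = 1/5 (p(g) = -6/5 + (1/5)*7 = -6/5 + 7/5 = 1/5)
D(h, o) = 21/10 (D(h, o) = 2 + (1/2)*(1/5) = 2 + 1/10 = 21/10)
D(J(-1, 6), 65)/4946 - 2374/3733 = (21/10)/4946 - 2374/3733 = (21/10)*(1/4946) - 2374*1/3733 = 21/49460 - 2374/3733 = -117339647/184634180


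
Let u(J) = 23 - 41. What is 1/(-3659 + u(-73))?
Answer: -1/3677 ≈ -0.00027196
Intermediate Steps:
u(J) = -18
1/(-3659 + u(-73)) = 1/(-3659 - 18) = 1/(-3677) = -1/3677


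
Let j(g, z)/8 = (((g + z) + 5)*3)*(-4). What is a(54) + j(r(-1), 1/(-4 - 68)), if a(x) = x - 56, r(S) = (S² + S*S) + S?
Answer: -1730/3 ≈ -576.67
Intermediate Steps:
r(S) = S + 2*S² (r(S) = (S² + S²) + S = 2*S² + S = S + 2*S²)
a(x) = -56 + x
j(g, z) = -480 - 96*g - 96*z (j(g, z) = 8*((((g + z) + 5)*3)*(-4)) = 8*(((5 + g + z)*3)*(-4)) = 8*((15 + 3*g + 3*z)*(-4)) = 8*(-60 - 12*g - 12*z) = -480 - 96*g - 96*z)
a(54) + j(r(-1), 1/(-4 - 68)) = (-56 + 54) + (-480 - (-96)*(1 + 2*(-1)) - 96/(-4 - 68)) = -2 + (-480 - (-96)*(1 - 2) - 96/(-72)) = -2 + (-480 - (-96)*(-1) - 96*(-1/72)) = -2 + (-480 - 96*1 + 4/3) = -2 + (-480 - 96 + 4/3) = -2 - 1724/3 = -1730/3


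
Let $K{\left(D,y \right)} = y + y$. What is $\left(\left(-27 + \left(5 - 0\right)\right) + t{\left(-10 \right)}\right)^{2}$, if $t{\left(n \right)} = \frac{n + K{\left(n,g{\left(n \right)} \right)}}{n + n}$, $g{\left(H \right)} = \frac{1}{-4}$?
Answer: $\frac{737881}{1600} \approx 461.18$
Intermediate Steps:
$g{\left(H \right)} = - \frac{1}{4}$
$K{\left(D,y \right)} = 2 y$
$t{\left(n \right)} = \frac{- \frac{1}{2} + n}{2 n}$ ($t{\left(n \right)} = \frac{n + 2 \left(- \frac{1}{4}\right)}{n + n} = \frac{n - \frac{1}{2}}{2 n} = \left(- \frac{1}{2} + n\right) \frac{1}{2 n} = \frac{- \frac{1}{2} + n}{2 n}$)
$\left(\left(-27 + \left(5 - 0\right)\right) + t{\left(-10 \right)}\right)^{2} = \left(\left(-27 + \left(5 - 0\right)\right) + \frac{-1 + 2 \left(-10\right)}{4 \left(-10\right)}\right)^{2} = \left(\left(-27 + \left(5 + 0\right)\right) + \frac{1}{4} \left(- \frac{1}{10}\right) \left(-1 - 20\right)\right)^{2} = \left(\left(-27 + 5\right) + \frac{1}{4} \left(- \frac{1}{10}\right) \left(-21\right)\right)^{2} = \left(-22 + \frac{21}{40}\right)^{2} = \left(- \frac{859}{40}\right)^{2} = \frac{737881}{1600}$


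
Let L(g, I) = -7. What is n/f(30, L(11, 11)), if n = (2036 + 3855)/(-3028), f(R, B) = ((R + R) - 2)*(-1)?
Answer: 5891/175624 ≈ 0.033543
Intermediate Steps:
f(R, B) = 2 - 2*R (f(R, B) = (2*R - 2)*(-1) = (-2 + 2*R)*(-1) = 2 - 2*R)
n = -5891/3028 (n = 5891*(-1/3028) = -5891/3028 ≈ -1.9455)
n/f(30, L(11, 11)) = -5891/(3028*(2 - 2*30)) = -5891/(3028*(2 - 60)) = -5891/3028/(-58) = -5891/3028*(-1/58) = 5891/175624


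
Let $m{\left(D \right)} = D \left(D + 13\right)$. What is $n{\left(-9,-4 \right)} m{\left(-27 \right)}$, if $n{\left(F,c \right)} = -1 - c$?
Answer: $1134$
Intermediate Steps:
$m{\left(D \right)} = D \left(13 + D\right)$
$n{\left(-9,-4 \right)} m{\left(-27 \right)} = \left(-1 - -4\right) \left(- 27 \left(13 - 27\right)\right) = \left(-1 + 4\right) \left(\left(-27\right) \left(-14\right)\right) = 3 \cdot 378 = 1134$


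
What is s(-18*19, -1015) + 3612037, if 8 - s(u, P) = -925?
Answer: 3612970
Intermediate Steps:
s(u, P) = 933 (s(u, P) = 8 - 1*(-925) = 8 + 925 = 933)
s(-18*19, -1015) + 3612037 = 933 + 3612037 = 3612970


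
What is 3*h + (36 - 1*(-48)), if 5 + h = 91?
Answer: 342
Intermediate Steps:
h = 86 (h = -5 + 91 = 86)
3*h + (36 - 1*(-48)) = 3*86 + (36 - 1*(-48)) = 258 + (36 + 48) = 258 + 84 = 342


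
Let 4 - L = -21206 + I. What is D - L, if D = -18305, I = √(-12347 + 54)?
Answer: -39515 + I*√12293 ≈ -39515.0 + 110.87*I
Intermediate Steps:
I = I*√12293 (I = √(-12293) = I*√12293 ≈ 110.87*I)
L = 21210 - I*√12293 (L = 4 - (-21206 + I*√12293) = 4 + (21206 - I*√12293) = 21210 - I*√12293 ≈ 21210.0 - 110.87*I)
D - L = -18305 - (21210 - I*√12293) = -18305 + (-21210 + I*√12293) = -39515 + I*√12293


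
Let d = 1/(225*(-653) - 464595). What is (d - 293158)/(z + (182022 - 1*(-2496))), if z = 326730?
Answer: -179271980161/312638376960 ≈ -0.57342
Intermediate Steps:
d = -1/611520 (d = 1/(-146925 - 464595) = 1/(-611520) = -1/611520 ≈ -1.6353e-6)
(d - 293158)/(z + (182022 - 1*(-2496))) = (-1/611520 - 293158)/(326730 + (182022 - 1*(-2496))) = -179271980161/(611520*(326730 + (182022 + 2496))) = -179271980161/(611520*(326730 + 184518)) = -179271980161/611520/511248 = -179271980161/611520*1/511248 = -179271980161/312638376960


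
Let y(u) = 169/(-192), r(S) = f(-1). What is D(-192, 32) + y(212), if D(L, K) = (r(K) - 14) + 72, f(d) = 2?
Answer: 11351/192 ≈ 59.120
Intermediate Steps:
r(S) = 2
y(u) = -169/192 (y(u) = 169*(-1/192) = -169/192)
D(L, K) = 60 (D(L, K) = (2 - 14) + 72 = -12 + 72 = 60)
D(-192, 32) + y(212) = 60 - 169/192 = 11351/192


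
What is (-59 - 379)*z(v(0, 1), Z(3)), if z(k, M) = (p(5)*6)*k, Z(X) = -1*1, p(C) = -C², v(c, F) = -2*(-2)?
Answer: 262800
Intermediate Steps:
v(c, F) = 4
Z(X) = -1
z(k, M) = -150*k (z(k, M) = (-1*5²*6)*k = (-1*25*6)*k = (-25*6)*k = -150*k)
(-59 - 379)*z(v(0, 1), Z(3)) = (-59 - 379)*(-150*4) = -438*(-600) = 262800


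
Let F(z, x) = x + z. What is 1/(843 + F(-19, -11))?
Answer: 1/813 ≈ 0.0012300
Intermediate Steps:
1/(843 + F(-19, -11)) = 1/(843 + (-11 - 19)) = 1/(843 - 30) = 1/813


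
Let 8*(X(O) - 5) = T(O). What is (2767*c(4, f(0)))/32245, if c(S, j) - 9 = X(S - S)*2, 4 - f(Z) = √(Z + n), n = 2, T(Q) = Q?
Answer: 52573/32245 ≈ 1.6304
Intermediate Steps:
X(O) = 5 + O/8
f(Z) = 4 - √(2 + Z) (f(Z) = 4 - √(Z + 2) = 4 - √(2 + Z))
c(S, j) = 19 (c(S, j) = 9 + (5 + (S - S)/8)*2 = 9 + (5 + (⅛)*0)*2 = 9 + (5 + 0)*2 = 9 + 5*2 = 9 + 10 = 19)
(2767*c(4, f(0)))/32245 = (2767*19)/32245 = 52573*(1/32245) = 52573/32245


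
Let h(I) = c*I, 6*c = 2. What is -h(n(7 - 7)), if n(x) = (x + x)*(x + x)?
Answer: 0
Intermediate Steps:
c = ⅓ (c = (⅙)*2 = ⅓ ≈ 0.33333)
n(x) = 4*x² (n(x) = (2*x)*(2*x) = 4*x²)
h(I) = I/3
-h(n(7 - 7)) = -4*(7 - 7)²/3 = -4*0²/3 = -4*0/3 = -0/3 = -1*0 = 0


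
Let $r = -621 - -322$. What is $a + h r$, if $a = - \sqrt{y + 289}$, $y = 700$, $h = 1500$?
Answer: $-448500 - \sqrt{989} \approx -4.4853 \cdot 10^{5}$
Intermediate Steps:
$r = -299$ ($r = -621 + 322 = -299$)
$a = - \sqrt{989}$ ($a = - \sqrt{700 + 289} = - \sqrt{989} \approx -31.448$)
$a + h r = - \sqrt{989} + 1500 \left(-299\right) = - \sqrt{989} - 448500 = -448500 - \sqrt{989}$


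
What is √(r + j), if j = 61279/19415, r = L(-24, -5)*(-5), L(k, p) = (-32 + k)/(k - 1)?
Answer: I*√3032021135/19415 ≈ 2.8361*I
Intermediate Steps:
L(k, p) = (-32 + k)/(-1 + k)
r = -56/5 (r = ((-32 - 24)/(-1 - 24))*(-5) = (-56/(-25))*(-5) = -1/25*(-56)*(-5) = (56/25)*(-5) = -56/5 ≈ -11.200)
j = 61279/19415 (j = 61279*(1/19415) = 61279/19415 ≈ 3.1563)
√(r + j) = √(-56/5 + 61279/19415) = √(-156169/19415) = I*√3032021135/19415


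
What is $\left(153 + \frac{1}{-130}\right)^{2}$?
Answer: $\frac{395572321}{16900} \approx 23407.0$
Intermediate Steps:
$\left(153 + \frac{1}{-130}\right)^{2} = \left(153 - \frac{1}{130}\right)^{2} = \left(\frac{19889}{130}\right)^{2} = \frac{395572321}{16900}$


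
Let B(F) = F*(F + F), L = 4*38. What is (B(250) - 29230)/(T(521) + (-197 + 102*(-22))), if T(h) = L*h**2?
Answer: 95770/41256591 ≈ 0.0023213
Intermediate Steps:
L = 152
B(F) = 2*F**2 (B(F) = F*(2*F) = 2*F**2)
T(h) = 152*h**2
(B(250) - 29230)/(T(521) + (-197 + 102*(-22))) = (2*250**2 - 29230)/(152*521**2 + (-197 + 102*(-22))) = (2*62500 - 29230)/(152*271441 + (-197 - 2244)) = (125000 - 29230)/(41259032 - 2441) = 95770/41256591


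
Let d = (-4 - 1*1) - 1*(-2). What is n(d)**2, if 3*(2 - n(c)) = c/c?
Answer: 25/9 ≈ 2.7778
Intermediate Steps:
d = -3 (d = (-4 - 1) + 2 = -5 + 2 = -3)
n(c) = 5/3 (n(c) = 2 - c/(3*c) = 2 - 1/3*1 = 2 - 1/3 = 5/3)
n(d)**2 = (5/3)**2 = 25/9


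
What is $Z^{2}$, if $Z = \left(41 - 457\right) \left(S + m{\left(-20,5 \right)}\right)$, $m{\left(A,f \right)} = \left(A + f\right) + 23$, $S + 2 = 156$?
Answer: $4541681664$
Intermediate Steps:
$S = 154$ ($S = -2 + 156 = 154$)
$m{\left(A,f \right)} = 23 + A + f$
$Z = -67392$ ($Z = \left(41 - 457\right) \left(154 + \left(23 - 20 + 5\right)\right) = - 416 \left(154 + 8\right) = \left(-416\right) 162 = -67392$)
$Z^{2} = \left(-67392\right)^{2} = 4541681664$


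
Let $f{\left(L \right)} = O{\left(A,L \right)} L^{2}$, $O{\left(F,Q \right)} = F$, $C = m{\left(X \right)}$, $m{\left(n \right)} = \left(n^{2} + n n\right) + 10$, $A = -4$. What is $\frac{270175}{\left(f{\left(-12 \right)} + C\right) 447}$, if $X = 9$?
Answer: $- \frac{2675}{1788} \approx -1.4961$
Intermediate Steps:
$m{\left(n \right)} = 10 + 2 n^{2}$ ($m{\left(n \right)} = \left(n^{2} + n^{2}\right) + 10 = 2 n^{2} + 10 = 10 + 2 n^{2}$)
$C = 172$ ($C = 10 + 2 \cdot 9^{2} = 10 + 2 \cdot 81 = 10 + 162 = 172$)
$f{\left(L \right)} = - 4 L^{2}$
$\frac{270175}{\left(f{\left(-12 \right)} + C\right) 447} = \frac{270175}{\left(- 4 \left(-12\right)^{2} + 172\right) 447} = \frac{270175}{\left(\left(-4\right) 144 + 172\right) 447} = \frac{270175}{\left(-576 + 172\right) 447} = \frac{270175}{\left(-404\right) 447} = \frac{270175}{-180588} = 270175 \left(- \frac{1}{180588}\right) = - \frac{2675}{1788}$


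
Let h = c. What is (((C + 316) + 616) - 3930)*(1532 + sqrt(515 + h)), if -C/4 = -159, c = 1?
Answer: -3618584 - 4724*sqrt(129) ≈ -3.6722e+6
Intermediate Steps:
h = 1
C = 636 (C = -4*(-159) = 636)
(((C + 316) + 616) - 3930)*(1532 + sqrt(515 + h)) = (((636 + 316) + 616) - 3930)*(1532 + sqrt(515 + 1)) = ((952 + 616) - 3930)*(1532 + sqrt(516)) = (1568 - 3930)*(1532 + 2*sqrt(129)) = -2362*(1532 + 2*sqrt(129)) = -3618584 - 4724*sqrt(129)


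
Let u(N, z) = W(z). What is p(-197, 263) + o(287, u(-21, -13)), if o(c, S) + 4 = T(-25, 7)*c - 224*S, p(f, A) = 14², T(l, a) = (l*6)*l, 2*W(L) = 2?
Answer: 1076218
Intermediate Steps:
W(L) = 1 (W(L) = (½)*2 = 1)
u(N, z) = 1
T(l, a) = 6*l² (T(l, a) = (6*l)*l = 6*l²)
p(f, A) = 196
o(c, S) = -4 - 224*S + 3750*c (o(c, S) = -4 + ((6*(-25)²)*c - 224*S) = -4 + ((6*625)*c - 224*S) = -4 + (3750*c - 224*S) = -4 + (-224*S + 3750*c) = -4 - 224*S + 3750*c)
p(-197, 263) + o(287, u(-21, -13)) = 196 + (-4 - 224*1 + 3750*287) = 196 + (-4 - 224 + 1076250) = 196 + 1076022 = 1076218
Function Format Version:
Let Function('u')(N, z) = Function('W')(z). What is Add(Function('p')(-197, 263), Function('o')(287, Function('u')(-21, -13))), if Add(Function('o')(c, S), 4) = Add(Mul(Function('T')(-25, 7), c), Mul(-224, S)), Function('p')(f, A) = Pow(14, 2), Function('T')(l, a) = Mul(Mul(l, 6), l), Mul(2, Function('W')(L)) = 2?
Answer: 1076218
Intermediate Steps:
Function('W')(L) = 1 (Function('W')(L) = Mul(Rational(1, 2), 2) = 1)
Function('u')(N, z) = 1
Function('T')(l, a) = Mul(6, Pow(l, 2)) (Function('T')(l, a) = Mul(Mul(6, l), l) = Mul(6, Pow(l, 2)))
Function('p')(f, A) = 196
Function('o')(c, S) = Add(-4, Mul(-224, S), Mul(3750, c)) (Function('o')(c, S) = Add(-4, Add(Mul(Mul(6, Pow(-25, 2)), c), Mul(-224, S))) = Add(-4, Add(Mul(Mul(6, 625), c), Mul(-224, S))) = Add(-4, Add(Mul(3750, c), Mul(-224, S))) = Add(-4, Add(Mul(-224, S), Mul(3750, c))) = Add(-4, Mul(-224, S), Mul(3750, c)))
Add(Function('p')(-197, 263), Function('o')(287, Function('u')(-21, -13))) = Add(196, Add(-4, Mul(-224, 1), Mul(3750, 287))) = Add(196, Add(-4, -224, 1076250)) = Add(196, 1076022) = 1076218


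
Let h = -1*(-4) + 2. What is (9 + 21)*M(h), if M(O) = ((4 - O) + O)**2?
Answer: 480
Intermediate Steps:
h = 6 (h = 4 + 2 = 6)
M(O) = 16 (M(O) = 4**2 = 16)
(9 + 21)*M(h) = (9 + 21)*16 = 30*16 = 480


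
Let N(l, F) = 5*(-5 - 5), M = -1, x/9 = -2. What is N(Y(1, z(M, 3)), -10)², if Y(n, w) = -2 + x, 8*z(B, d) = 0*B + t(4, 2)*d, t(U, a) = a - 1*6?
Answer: 2500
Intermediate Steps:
x = -18 (x = 9*(-2) = -18)
t(U, a) = -6 + a (t(U, a) = a - 6 = -6 + a)
z(B, d) = -d/2 (z(B, d) = (0*B + (-6 + 2)*d)/8 = (0 - 4*d)/8 = (-4*d)/8 = -d/2)
Y(n, w) = -20 (Y(n, w) = -2 - 18 = -20)
N(l, F) = -50 (N(l, F) = 5*(-10) = -50)
N(Y(1, z(M, 3)), -10)² = (-50)² = 2500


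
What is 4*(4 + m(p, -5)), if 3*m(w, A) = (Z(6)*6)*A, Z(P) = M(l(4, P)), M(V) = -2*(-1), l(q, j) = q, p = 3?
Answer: -64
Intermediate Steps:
M(V) = 2
Z(P) = 2
m(w, A) = 4*A (m(w, A) = ((2*6)*A)/3 = (12*A)/3 = 4*A)
4*(4 + m(p, -5)) = 4*(4 + 4*(-5)) = 4*(4 - 20) = 4*(-16) = -64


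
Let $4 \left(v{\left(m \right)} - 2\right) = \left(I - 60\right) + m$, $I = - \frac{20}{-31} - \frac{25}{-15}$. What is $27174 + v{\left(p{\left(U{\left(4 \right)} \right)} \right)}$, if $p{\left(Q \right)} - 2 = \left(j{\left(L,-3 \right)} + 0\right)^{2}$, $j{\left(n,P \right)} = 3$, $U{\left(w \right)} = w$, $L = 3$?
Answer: $\frac{5052565}{186} \approx 27164.0$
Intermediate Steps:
$I = \frac{215}{93}$ ($I = \left(-20\right) \left(- \frac{1}{31}\right) - - \frac{5}{3} = \frac{20}{31} + \frac{5}{3} = \frac{215}{93} \approx 2.3118$)
$p{\left(Q \right)} = 11$ ($p{\left(Q \right)} = 2 + \left(3 + 0\right)^{2} = 2 + 3^{2} = 2 + 9 = 11$)
$v{\left(m \right)} = - \frac{4621}{372} + \frac{m}{4}$ ($v{\left(m \right)} = 2 + \frac{\left(\frac{215}{93} - 60\right) + m}{4} = 2 + \frac{- \frac{5365}{93} + m}{4} = 2 + \left(- \frac{5365}{372} + \frac{m}{4}\right) = - \frac{4621}{372} + \frac{m}{4}$)
$27174 + v{\left(p{\left(U{\left(4 \right)} \right)} \right)} = 27174 + \left(- \frac{4621}{372} + \frac{1}{4} \cdot 11\right) = 27174 + \left(- \frac{4621}{372} + \frac{11}{4}\right) = 27174 - \frac{1799}{186} = \frac{5052565}{186}$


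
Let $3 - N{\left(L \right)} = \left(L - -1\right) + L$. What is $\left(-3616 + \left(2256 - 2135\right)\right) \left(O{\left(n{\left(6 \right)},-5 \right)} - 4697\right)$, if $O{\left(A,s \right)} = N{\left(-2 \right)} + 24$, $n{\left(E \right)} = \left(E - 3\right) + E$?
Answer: $16311165$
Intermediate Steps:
$N{\left(L \right)} = 2 - 2 L$ ($N{\left(L \right)} = 3 - \left(\left(L - -1\right) + L\right) = 3 - \left(\left(L + 1\right) + L\right) = 3 - \left(\left(1 + L\right) + L\right) = 3 - \left(1 + 2 L\right) = 2 - 2 L$)
$n{\left(E \right)} = -3 + 2 E$ ($n{\left(E \right)} = \left(-3 + E\right) + E = -3 + 2 E$)
$O{\left(A,s \right)} = 30$ ($O{\left(A,s \right)} = \left(2 - -4\right) + 24 = \left(2 + 4\right) + 24 = 6 + 24 = 30$)
$\left(-3616 + \left(2256 - 2135\right)\right) \left(O{\left(n{\left(6 \right)},-5 \right)} - 4697\right) = \left(-3616 + \left(2256 - 2135\right)\right) \left(30 - 4697\right) = \left(-3616 + \left(2256 - 2135\right)\right) \left(-4667\right) = \left(-3616 + 121\right) \left(-4667\right) = \left(-3495\right) \left(-4667\right) = 16311165$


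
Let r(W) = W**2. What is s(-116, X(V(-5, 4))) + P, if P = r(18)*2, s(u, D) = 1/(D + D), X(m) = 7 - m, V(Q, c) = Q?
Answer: 15553/24 ≈ 648.04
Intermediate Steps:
s(u, D) = 1/(2*D)
P = 648 (P = 18**2*2 = 324*2 = 648)
s(-116, X(V(-5, 4))) + P = 1/(2*(7 - 1*(-5))) + 648 = 1/(2*(7 + 5)) + 648 = (1/2)/12 + 648 = (1/2)*(1/12) + 648 = 1/24 + 648 = 15553/24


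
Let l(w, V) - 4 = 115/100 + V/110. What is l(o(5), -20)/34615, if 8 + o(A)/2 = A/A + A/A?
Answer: 1093/7615300 ≈ 0.00014353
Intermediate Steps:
o(A) = -12 (o(A) = -16 + 2*(A/A + A/A) = -16 + 2*(1 + 1) = -16 + 2*2 = -16 + 4 = -12)
l(w, V) = 103/20 + V/110 (l(w, V) = 4 + (115/100 + V/110) = 4 + (115*(1/100) + V*(1/110)) = 4 + (23/20 + V/110) = 103/20 + V/110)
l(o(5), -20)/34615 = (103/20 + (1/110)*(-20))/34615 = (103/20 - 2/11)*(1/34615) = (1093/220)*(1/34615) = 1093/7615300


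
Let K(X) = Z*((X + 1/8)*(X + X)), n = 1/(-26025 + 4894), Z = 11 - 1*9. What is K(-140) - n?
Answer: 1655191231/21131 ≈ 78330.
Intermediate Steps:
Z = 2 (Z = 11 - 9 = 2)
n = -1/21131 (n = 1/(-21131) = -1/21131 ≈ -4.7324e-5)
K(X) = 4*X*(⅛ + X) (K(X) = 2*((X + 1/8)*(X + X)) = 2*((X + ⅛)*(2*X)) = 2*((⅛ + X)*(2*X)) = 2*(2*X*(⅛ + X)) = 4*X*(⅛ + X))
K(-140) - n = (½)*(-140)*(1 + 8*(-140)) - 1*(-1/21131) = (½)*(-140)*(1 - 1120) + 1/21131 = (½)*(-140)*(-1119) + 1/21131 = 78330 + 1/21131 = 1655191231/21131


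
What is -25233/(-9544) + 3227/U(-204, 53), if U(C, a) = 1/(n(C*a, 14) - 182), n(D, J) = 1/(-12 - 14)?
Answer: -72884293823/124072 ≈ -5.8744e+5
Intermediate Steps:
n(D, J) = -1/26 (n(D, J) = 1/(-26) = -1/26)
U(C, a) = -26/4733 (U(C, a) = 1/(-1/26 - 182) = 1/(-4733/26) = -26/4733)
-25233/(-9544) + 3227/U(-204, 53) = -25233/(-9544) + 3227/(-26/4733) = -25233*(-1/9544) + 3227*(-4733/26) = 25233/9544 - 15273391/26 = -72884293823/124072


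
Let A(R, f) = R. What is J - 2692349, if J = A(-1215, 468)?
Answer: -2693564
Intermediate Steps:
J = -1215
J - 2692349 = -1215 - 2692349 = -2693564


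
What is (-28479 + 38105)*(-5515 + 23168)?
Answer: 169927778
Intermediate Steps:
(-28479 + 38105)*(-5515 + 23168) = 9626*17653 = 169927778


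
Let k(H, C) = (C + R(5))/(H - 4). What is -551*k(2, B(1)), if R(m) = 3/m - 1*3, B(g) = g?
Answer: -3857/10 ≈ -385.70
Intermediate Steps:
R(m) = -3 + 3/m (R(m) = 3/m - 3 = -3 + 3/m)
k(H, C) = (-12/5 + C)/(-4 + H) (k(H, C) = (C + (-3 + 3/5))/(H - 4) = (C + (-3 + 3*(⅕)))/(-4 + H) = (C + (-3 + ⅗))/(-4 + H) = (C - 12/5)/(-4 + H) = (-12/5 + C)/(-4 + H))
-551*k(2, B(1)) = -551*(-12/5 + 1)/(-4 + 2) = -551*(-7)/((-2)*5) = -(-551)*(-7)/(2*5) = -551*7/10 = -3857/10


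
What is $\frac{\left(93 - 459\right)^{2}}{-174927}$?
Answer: $- \frac{44652}{58309} \approx -0.76578$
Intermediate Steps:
$\frac{\left(93 - 459\right)^{2}}{-174927} = \left(-366\right)^{2} \left(- \frac{1}{174927}\right) = 133956 \left(- \frac{1}{174927}\right) = - \frac{44652}{58309}$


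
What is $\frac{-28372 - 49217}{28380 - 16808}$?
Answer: $- \frac{77589}{11572} \approx -6.7049$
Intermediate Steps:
$\frac{-28372 - 49217}{28380 - 16808} = - \frac{77589}{11572}$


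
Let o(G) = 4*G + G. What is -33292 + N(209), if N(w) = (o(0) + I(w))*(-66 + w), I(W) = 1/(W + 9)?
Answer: -7257513/218 ≈ -33291.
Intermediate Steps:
I(W) = 1/(9 + W)
o(G) = 5*G
N(w) = (-66 + w)/(9 + w) (N(w) = (5*0 + 1/(9 + w))*(-66 + w) = (0 + 1/(9 + w))*(-66 + w) = (-66 + w)/(9 + w))
-33292 + N(209) = -33292 + (-66 + 209)/(9 + 209) = -33292 + 143/218 = -7257513/218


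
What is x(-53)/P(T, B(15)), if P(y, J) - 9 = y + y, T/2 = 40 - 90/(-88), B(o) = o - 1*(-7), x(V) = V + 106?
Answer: 583/1904 ≈ 0.30620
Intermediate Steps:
x(V) = 106 + V
B(o) = 7 + o (B(o) = o + 7 = 7 + o)
T = 1805/22 (T = 2*(40 - 90/(-88)) = 2*(40 - 90*(-1/88)) = 2*(40 + 45/44) = 2*(1805/44) = 1805/22 ≈ 82.045)
P(y, J) = 9 + 2*y (P(y, J) = 9 + (y + y) = 9 + 2*y)
x(-53)/P(T, B(15)) = (106 - 53)/(9 + 2*(1805/22)) = 53/(9 + 1805/11) = 53/(1904/11) = 53*(11/1904) = 583/1904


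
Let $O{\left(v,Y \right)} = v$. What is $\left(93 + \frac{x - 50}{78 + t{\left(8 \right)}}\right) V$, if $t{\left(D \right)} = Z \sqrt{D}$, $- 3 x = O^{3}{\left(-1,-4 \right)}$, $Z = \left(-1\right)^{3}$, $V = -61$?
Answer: $- \frac{17116417}{3038} + \frac{9089 \sqrt{2}}{9114} \approx -5632.7$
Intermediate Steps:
$Z = -1$
$x = \frac{1}{3}$ ($x = - \frac{\left(-1\right)^{3}}{3} = \left(- \frac{1}{3}\right) \left(-1\right) = \frac{1}{3} \approx 0.33333$)
$t{\left(D \right)} = - \sqrt{D}$
$\left(93 + \frac{x - 50}{78 + t{\left(8 \right)}}\right) V = \left(93 + \frac{\frac{1}{3} - 50}{78 - \sqrt{8}}\right) \left(-61\right) = \left(93 - \frac{149}{3 \left(78 - 2 \sqrt{2}\right)}\right) \left(-61\right) = -5673 + \frac{9089}{3 \left(78 - 2 \sqrt{2}\right)}$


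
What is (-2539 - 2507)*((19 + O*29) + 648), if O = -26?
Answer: 439002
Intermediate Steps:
(-2539 - 2507)*((19 + O*29) + 648) = (-2539 - 2507)*((19 - 26*29) + 648) = -5046*((19 - 754) + 648) = -5046*(-735 + 648) = -5046*(-87) = 439002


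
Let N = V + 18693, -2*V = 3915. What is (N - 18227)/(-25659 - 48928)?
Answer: 2983/149174 ≈ 0.019997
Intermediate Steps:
V = -3915/2 (V = -½*3915 = -3915/2 ≈ -1957.5)
N = 33471/2 (N = -3915/2 + 18693 = 33471/2 ≈ 16736.)
(N - 18227)/(-25659 - 48928) = (33471/2 - 18227)/(-25659 - 48928) = -2983/2/(-74587) = -2983/2*(-1/74587) = 2983/149174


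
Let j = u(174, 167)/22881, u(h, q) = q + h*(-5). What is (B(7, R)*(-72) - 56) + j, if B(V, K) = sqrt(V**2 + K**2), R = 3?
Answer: -1282039/22881 - 72*sqrt(58) ≈ -604.37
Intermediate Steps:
u(h, q) = q - 5*h
j = -703/22881 (j = (167 - 5*174)/22881 = (167 - 870)*(1/22881) = -703*1/22881 = -703/22881 ≈ -0.030724)
B(V, K) = sqrt(K**2 + V**2)
(B(7, R)*(-72) - 56) + j = (sqrt(3**2 + 7**2)*(-72) - 56) - 703/22881 = (sqrt(9 + 49)*(-72) - 56) - 703/22881 = (sqrt(58)*(-72) - 56) - 703/22881 = (-72*sqrt(58) - 56) - 703/22881 = (-56 - 72*sqrt(58)) - 703/22881 = -1282039/22881 - 72*sqrt(58)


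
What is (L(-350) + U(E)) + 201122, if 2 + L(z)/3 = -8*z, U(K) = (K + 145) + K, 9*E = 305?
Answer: 1887559/9 ≈ 2.0973e+5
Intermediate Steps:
E = 305/9 (E = (⅑)*305 = 305/9 ≈ 33.889)
U(K) = 145 + 2*K (U(K) = (145 + K) + K = 145 + 2*K)
L(z) = -6 - 24*z (L(z) = -6 + 3*(-8*z) = -6 - 24*z)
(L(-350) + U(E)) + 201122 = ((-6 - 24*(-350)) + (145 + 2*(305/9))) + 201122 = ((-6 + 8400) + (145 + 610/9)) + 201122 = (8394 + 1915/9) + 201122 = 77461/9 + 201122 = 1887559/9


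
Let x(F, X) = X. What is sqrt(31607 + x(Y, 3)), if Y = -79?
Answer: sqrt(31610) ≈ 177.79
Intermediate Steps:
sqrt(31607 + x(Y, 3)) = sqrt(31607 + 3) = sqrt(31610)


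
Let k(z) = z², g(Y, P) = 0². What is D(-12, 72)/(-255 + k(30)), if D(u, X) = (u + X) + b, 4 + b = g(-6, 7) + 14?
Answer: 14/129 ≈ 0.10853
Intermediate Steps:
g(Y, P) = 0
b = 10 (b = -4 + (0 + 14) = -4 + 14 = 10)
D(u, X) = 10 + X + u (D(u, X) = (u + X) + 10 = (X + u) + 10 = 10 + X + u)
D(-12, 72)/(-255 + k(30)) = (10 + 72 - 12)/(-255 + 30²) = 70/(-255 + 900) = 70/645 = 70*(1/645) = 14/129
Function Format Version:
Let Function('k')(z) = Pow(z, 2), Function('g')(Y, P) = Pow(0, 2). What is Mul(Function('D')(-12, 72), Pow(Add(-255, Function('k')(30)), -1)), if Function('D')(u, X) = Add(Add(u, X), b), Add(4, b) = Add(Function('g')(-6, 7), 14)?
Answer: Rational(14, 129) ≈ 0.10853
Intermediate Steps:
Function('g')(Y, P) = 0
b = 10 (b = Add(-4, Add(0, 14)) = Add(-4, 14) = 10)
Function('D')(u, X) = Add(10, X, u) (Function('D')(u, X) = Add(Add(u, X), 10) = Add(Add(X, u), 10) = Add(10, X, u))
Mul(Function('D')(-12, 72), Pow(Add(-255, Function('k')(30)), -1)) = Mul(Add(10, 72, -12), Pow(Add(-255, Pow(30, 2)), -1)) = Mul(70, Pow(Add(-255, 900), -1)) = Mul(70, Pow(645, -1)) = Mul(70, Rational(1, 645)) = Rational(14, 129)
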